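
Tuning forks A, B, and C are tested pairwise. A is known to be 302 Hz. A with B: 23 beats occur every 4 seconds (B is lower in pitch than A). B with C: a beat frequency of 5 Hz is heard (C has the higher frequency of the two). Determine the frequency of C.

A–B: Beat frequency = 23/4 = 5.75 Hz.
B is below A, so f_B = 302 − 5.75 = 296.25 Hz.
C is above B, so f_C = 296.25 + 5 = 301.25 Hz.

301.25 Hz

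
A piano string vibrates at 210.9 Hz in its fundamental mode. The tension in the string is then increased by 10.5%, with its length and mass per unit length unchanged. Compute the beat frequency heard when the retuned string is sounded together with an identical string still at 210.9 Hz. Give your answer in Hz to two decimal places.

For a string, f ∝ √T, so the new frequency is 210.9·√1.105 = 221.6959 Hz.
f_beat = |221.6959 − 210.9| = 10.80 Hz.

10.80 Hz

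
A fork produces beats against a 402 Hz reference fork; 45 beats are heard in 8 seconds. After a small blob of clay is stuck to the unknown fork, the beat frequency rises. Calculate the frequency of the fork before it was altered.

Beat frequency = 45/8 = 5.625 Hz.
|f − 402| = 5.625, so the fork was at either 396.375 Hz or 407.625 Hz.
Adding mass to a fork lowers its frequency; the adjustment lowers the fork's frequency.
The beat rate rose, so the adjustment moved the fork further from 402 Hz — it was already below the reference.

396.375 Hz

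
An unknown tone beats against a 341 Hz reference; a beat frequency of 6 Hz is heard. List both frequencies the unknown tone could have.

335 Hz or 347 Hz

|f − 341| = 6, so f = 341 ± 6.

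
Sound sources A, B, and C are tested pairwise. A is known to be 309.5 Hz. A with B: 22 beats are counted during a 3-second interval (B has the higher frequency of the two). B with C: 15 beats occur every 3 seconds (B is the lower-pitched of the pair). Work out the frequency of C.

321.8333 Hz

A–B: Beat frequency = 22/3 = 7.3333 Hz.
B is above A, so f_B = 309.5 + 7.3333 = 316.8333 Hz.
B–C: Beat frequency = 15/3 = 5 Hz.
C is above B, so f_C = 316.8333 + 5 = 321.8333 Hz.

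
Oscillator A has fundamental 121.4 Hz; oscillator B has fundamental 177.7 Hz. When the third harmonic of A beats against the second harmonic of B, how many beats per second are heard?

8.8 Hz

Third harmonic of the first: 3·121.4 = 364.2 Hz.
Second harmonic of the second: 2·177.7 = 355.4 Hz.
f_beat = |364.2 − 355.4| = 8.8 Hz.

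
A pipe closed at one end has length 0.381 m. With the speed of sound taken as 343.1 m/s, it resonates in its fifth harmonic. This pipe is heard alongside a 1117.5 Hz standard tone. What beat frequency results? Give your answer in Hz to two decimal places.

8.16 Hz

Closed pipe (odd harmonics): f_n = n·v/(4L) = 5·343.1/(4·0.381) = 1125.6562 Hz.
f_beat = |1125.6562 − 1117.5| = 8.16 Hz.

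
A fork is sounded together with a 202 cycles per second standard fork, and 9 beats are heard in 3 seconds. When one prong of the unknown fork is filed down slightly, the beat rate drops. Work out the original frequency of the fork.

Beat frequency = 9/3 = 3 Hz.
|f − 202| = 3, so the fork was at either 199 Hz or 205 Hz.
Filing a prong removes mass and raises the fork's frequency; the adjustment raises the fork's frequency.
The beat rate fell, so the adjustment moved the fork toward 202 Hz — it must have started below the reference.

199 Hz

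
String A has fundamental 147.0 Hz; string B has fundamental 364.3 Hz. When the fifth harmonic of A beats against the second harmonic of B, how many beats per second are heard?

Fifth harmonic of the first: 5·147.0 = 735.0 Hz.
Second harmonic of the second: 2·364.3 = 728.6 Hz.
f_beat = |735.0 − 728.6| = 6.4 Hz.

6.4 Hz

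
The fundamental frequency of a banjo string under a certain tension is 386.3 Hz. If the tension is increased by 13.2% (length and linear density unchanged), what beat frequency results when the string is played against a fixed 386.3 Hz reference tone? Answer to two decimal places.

For a string, f ∝ √T, so the new frequency is 386.3·√1.132 = 411.0058 Hz.
f_beat = |411.0058 − 386.3| = 24.71 Hz.

24.71 Hz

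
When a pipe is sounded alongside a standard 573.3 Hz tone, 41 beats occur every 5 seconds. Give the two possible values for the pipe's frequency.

Beat frequency = 41/5 = 8.2 Hz.
|f − 573.3| = 8.2, so f = 573.3 ± 8.2.

565.1 Hz or 581.5 Hz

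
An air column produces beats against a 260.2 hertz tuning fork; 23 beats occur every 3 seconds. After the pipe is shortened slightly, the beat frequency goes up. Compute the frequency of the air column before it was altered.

Beat frequency = 23/3 = 7.6667 Hz.
|f − 260.2| = 7.6667, so the air column was at either 252.5333 Hz or 267.8667 Hz.
A shorter pipe has a higher fundamental; the adjustment raises the air column's frequency.
The beat rate rose, so the adjustment moved the air column further from 260.2 Hz — it was already above the reference.

267.8667 Hz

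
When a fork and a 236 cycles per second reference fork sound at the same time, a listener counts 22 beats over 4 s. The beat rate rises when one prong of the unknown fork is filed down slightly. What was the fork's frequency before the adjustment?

Beat frequency = 22/4 = 5.5 Hz.
|f − 236| = 5.5, so the fork was at either 230.5 Hz or 241.5 Hz.
Filing a prong removes mass and raises the fork's frequency; the adjustment raises the fork's frequency.
The beat rate rose, so the adjustment moved the fork further from 236 Hz — it was already above the reference.

241.5 Hz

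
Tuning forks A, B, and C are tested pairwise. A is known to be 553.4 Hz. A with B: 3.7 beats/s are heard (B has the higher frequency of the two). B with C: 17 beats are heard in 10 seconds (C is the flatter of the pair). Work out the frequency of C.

B is above A, so f_B = 553.4 + 3.7 = 557.1 Hz.
B–C: Beat frequency = 17/10 = 1.7 Hz.
C is below B, so f_C = 557.1 − 1.7 = 555.4 Hz.

555.4 Hz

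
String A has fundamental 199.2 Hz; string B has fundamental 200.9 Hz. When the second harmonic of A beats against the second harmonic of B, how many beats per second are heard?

Second harmonic of the first: 2·199.2 = 398.4 Hz.
Second harmonic of the second: 2·200.9 = 401.8 Hz.
f_beat = |398.4 − 401.8| = 3.4 Hz.

3.4 Hz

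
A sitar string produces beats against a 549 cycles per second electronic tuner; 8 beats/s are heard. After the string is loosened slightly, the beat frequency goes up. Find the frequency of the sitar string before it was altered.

541 Hz

|f − 549| = 8, so the sitar string was at either 541 Hz or 557 Hz.
Reducing tension lowers a string's frequency; the adjustment lowers the sitar string's frequency.
The beat rate rose, so the adjustment moved the sitar string further from 549 Hz — it was already below the reference.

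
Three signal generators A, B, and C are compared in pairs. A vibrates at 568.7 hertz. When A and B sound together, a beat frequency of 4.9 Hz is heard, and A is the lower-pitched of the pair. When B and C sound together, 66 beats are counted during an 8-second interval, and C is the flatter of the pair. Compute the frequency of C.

565.35 Hz

B is above A, so f_B = 568.7 + 4.9 = 573.6 Hz.
B–C: Beat frequency = 66/8 = 8.25 Hz.
C is below B, so f_C = 573.6 − 8.25 = 565.35 Hz.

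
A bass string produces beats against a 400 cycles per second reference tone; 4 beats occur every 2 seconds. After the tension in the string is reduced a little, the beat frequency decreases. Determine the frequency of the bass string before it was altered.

402 Hz

Beat frequency = 4/2 = 2 Hz.
|f − 400| = 2, so the bass string was at either 398 Hz or 402 Hz.
Lower tension means lower frequency; the adjustment lowers the bass string's frequency.
The beat rate fell, so the adjustment moved the bass string toward 400 Hz — it must have started above the reference.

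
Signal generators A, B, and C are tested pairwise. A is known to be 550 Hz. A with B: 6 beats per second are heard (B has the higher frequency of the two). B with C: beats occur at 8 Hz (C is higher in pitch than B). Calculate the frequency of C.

564 Hz

B is above A, so f_B = 550 + 6 = 556 Hz.
C is above B, so f_C = 556 + 8 = 564 Hz.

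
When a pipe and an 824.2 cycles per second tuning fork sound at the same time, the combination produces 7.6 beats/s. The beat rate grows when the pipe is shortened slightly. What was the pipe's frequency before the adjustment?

831.8 Hz

|f − 824.2| = 7.6, so the pipe was at either 816.6 Hz or 831.8 Hz.
A shorter pipe has a higher fundamental; the adjustment raises the pipe's frequency.
The beat rate rose, so the adjustment moved the pipe further from 824.2 Hz — it was already above the reference.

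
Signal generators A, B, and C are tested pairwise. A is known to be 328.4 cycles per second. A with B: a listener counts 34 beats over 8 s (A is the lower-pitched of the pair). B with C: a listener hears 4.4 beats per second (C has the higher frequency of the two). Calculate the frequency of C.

A–B: Beat frequency = 34/8 = 4.25 Hz.
B is above A, so f_B = 328.4 + 4.25 = 332.65 Hz.
C is above B, so f_C = 332.65 + 4.4 = 337.05 Hz.

337.05 Hz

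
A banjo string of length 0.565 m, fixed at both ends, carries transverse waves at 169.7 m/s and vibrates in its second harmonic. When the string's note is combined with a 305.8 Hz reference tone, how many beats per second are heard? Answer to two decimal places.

5.45 Hz

For a string fixed at both ends, f_n = n·v/(2L) = 2·169.7/(2·0.565) = 300.3540 Hz.
f_beat = |300.3540 − 305.8| = 5.45 Hz.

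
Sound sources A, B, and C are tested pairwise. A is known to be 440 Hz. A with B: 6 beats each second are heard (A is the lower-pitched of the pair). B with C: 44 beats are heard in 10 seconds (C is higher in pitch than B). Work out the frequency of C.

B is above A, so f_B = 440 + 6 = 446 Hz.
B–C: Beat frequency = 44/10 = 4.4 Hz.
C is above B, so f_C = 446 + 4.4 = 450.4 Hz.

450.4 Hz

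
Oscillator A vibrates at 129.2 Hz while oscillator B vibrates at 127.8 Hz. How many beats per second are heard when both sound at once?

1.4 Hz

The beat frequency equals the magnitude of the frequency difference.
|129.2 − 127.8| = 1.4 Hz.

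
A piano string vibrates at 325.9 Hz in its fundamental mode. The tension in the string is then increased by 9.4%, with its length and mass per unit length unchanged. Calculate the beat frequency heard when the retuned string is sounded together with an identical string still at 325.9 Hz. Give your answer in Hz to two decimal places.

For a string, f ∝ √T, so the new frequency is 325.9·√1.094 = 340.8733 Hz.
f_beat = |340.8733 − 325.9| = 14.97 Hz.

14.97 Hz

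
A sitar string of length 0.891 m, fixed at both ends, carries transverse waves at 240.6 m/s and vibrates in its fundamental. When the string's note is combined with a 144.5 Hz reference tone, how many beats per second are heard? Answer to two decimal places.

For a string fixed at both ends, f_n = n·v/(2L) = 1·240.6/(2·0.891) = 135.0168 Hz.
f_beat = |135.0168 − 144.5| = 9.48 Hz.

9.48 Hz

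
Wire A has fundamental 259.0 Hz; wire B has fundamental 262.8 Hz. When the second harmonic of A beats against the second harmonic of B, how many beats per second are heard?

7.6 Hz

Second harmonic of the first: 2·259.0 = 518.0 Hz.
Second harmonic of the second: 2·262.8 = 525.6 Hz.
f_beat = |518.0 − 525.6| = 7.6 Hz.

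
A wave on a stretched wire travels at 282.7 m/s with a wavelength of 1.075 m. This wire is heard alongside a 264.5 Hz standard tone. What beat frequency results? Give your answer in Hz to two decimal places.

Source frequency f = v/λ = 282.7/1.075 = 262.9767 Hz.
f_beat = |262.9767 − 264.5| = 1.52 Hz.

1.52 Hz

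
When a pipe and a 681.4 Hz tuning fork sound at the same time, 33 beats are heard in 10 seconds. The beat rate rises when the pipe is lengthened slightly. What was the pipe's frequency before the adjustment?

678.1 Hz

Beat frequency = 33/10 = 3.3 Hz.
|f − 681.4| = 3.3, so the pipe was at either 678.1 Hz or 684.7 Hz.
A longer pipe has a lower fundamental; the adjustment lowers the pipe's frequency.
The beat rate rose, so the adjustment moved the pipe further from 681.4 Hz — it was already below the reference.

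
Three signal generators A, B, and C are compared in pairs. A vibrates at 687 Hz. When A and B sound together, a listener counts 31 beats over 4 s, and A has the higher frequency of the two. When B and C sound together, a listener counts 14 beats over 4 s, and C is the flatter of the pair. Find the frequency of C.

A–B: Beat frequency = 31/4 = 7.75 Hz.
B is below A, so f_B = 687 − 7.75 = 679.25 Hz.
B–C: Beat frequency = 14/4 = 3.5 Hz.
C is below B, so f_C = 679.25 − 3.5 = 675.75 Hz.

675.75 Hz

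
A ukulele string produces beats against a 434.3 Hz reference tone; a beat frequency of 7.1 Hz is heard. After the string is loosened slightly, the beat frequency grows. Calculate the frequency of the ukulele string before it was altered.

|f − 434.3| = 7.1, so the ukulele string was at either 427.2 Hz or 441.4 Hz.
Reducing tension lowers a string's frequency; the adjustment lowers the ukulele string's frequency.
The beat rate rose, so the adjustment moved the ukulele string further from 434.3 Hz — it was already below the reference.

427.2 Hz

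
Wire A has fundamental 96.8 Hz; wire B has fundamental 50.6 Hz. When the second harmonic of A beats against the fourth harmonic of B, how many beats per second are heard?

Second harmonic of the first: 2·96.8 = 193.6 Hz.
Fourth harmonic of the second: 4·50.6 = 202.4 Hz.
f_beat = |193.6 − 202.4| = 8.8 Hz.

8.8 Hz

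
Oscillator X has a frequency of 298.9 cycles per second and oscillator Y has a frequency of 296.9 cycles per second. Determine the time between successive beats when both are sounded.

0.500 s

f_beat = |298.9 − 296.9| = 2 Hz.
Beat period T = 1 / f_beat = 1 / 2 s.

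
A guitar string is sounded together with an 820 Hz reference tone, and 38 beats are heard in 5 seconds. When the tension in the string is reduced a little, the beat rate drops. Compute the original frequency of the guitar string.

Beat frequency = 38/5 = 7.6 Hz.
|f − 820| = 7.6, so the guitar string was at either 812.4 Hz or 827.6 Hz.
Lower tension means lower frequency; the adjustment lowers the guitar string's frequency.
The beat rate fell, so the adjustment moved the guitar string toward 820 Hz — it must have started above the reference.

827.6 Hz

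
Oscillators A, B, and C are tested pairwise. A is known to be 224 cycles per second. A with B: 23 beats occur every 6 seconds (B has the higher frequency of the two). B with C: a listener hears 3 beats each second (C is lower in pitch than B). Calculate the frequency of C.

224.8333 Hz

A–B: Beat frequency = 23/6 = 3.8333 Hz.
B is above A, so f_B = 224 + 3.8333 = 227.8333 Hz.
C is below B, so f_C = 227.8333 − 3 = 224.8333 Hz.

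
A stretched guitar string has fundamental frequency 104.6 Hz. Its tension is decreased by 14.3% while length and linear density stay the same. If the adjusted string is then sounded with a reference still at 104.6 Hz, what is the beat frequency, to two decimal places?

7.77 Hz

For a string, f ∝ √T, so the new frequency is 104.6·√0.857 = 96.8327 Hz.
f_beat = |96.8327 − 104.6| = 7.77 Hz.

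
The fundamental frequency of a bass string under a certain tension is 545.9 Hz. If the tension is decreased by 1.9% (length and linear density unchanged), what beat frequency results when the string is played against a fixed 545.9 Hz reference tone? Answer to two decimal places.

For a string, f ∝ √T, so the new frequency is 545.9·√0.981 = 540.6891 Hz.
f_beat = |540.6891 − 545.9| = 5.21 Hz.

5.21 Hz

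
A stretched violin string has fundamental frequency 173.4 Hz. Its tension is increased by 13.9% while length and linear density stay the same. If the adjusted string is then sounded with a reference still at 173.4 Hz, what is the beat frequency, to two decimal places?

For a string, f ∝ √T, so the new frequency is 173.4·√1.139 = 185.0593 Hz.
f_beat = |185.0593 − 173.4| = 11.66 Hz.

11.66 Hz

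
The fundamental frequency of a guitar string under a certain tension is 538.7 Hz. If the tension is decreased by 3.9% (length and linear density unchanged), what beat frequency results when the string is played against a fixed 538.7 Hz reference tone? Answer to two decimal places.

For a string, f ∝ √T, so the new frequency is 538.7·√0.961 = 528.0909 Hz.
f_beat = |528.0909 − 538.7| = 10.61 Hz.

10.61 Hz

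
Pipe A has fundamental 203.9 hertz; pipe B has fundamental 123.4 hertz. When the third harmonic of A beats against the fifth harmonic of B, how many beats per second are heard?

Third harmonic of the first: 3·203.9 = 611.7 Hz.
Fifth harmonic of the second: 5·123.4 = 617.0 Hz.
f_beat = |611.7 − 617.0| = 5.3 Hz.

5.3 Hz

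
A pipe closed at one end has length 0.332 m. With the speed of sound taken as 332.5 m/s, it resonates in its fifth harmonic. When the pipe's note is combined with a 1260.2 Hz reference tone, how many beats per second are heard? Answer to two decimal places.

Closed pipe (odd harmonics): f_n = n·v/(4L) = 5·332.5/(4·0.332) = 1251.8825 Hz.
f_beat = |1251.8825 − 1260.2| = 8.32 Hz.

8.32 Hz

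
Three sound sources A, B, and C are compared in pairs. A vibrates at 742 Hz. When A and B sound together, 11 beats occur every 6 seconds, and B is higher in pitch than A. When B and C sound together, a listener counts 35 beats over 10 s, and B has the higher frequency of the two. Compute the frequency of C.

740.3333 Hz

A–B: Beat frequency = 11/6 = 1.8333 Hz.
B is above A, so f_B = 742 + 1.8333 = 743.8333 Hz.
B–C: Beat frequency = 35/10 = 3.5 Hz.
C is below B, so f_C = 743.8333 − 3.5 = 740.3333 Hz.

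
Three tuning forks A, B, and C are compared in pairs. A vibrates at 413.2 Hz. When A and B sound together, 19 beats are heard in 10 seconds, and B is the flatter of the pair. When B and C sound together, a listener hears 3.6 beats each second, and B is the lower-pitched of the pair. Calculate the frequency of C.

A–B: Beat frequency = 19/10 = 1.9 Hz.
B is below A, so f_B = 413.2 − 1.9 = 411.3 Hz.
C is above B, so f_C = 411.3 + 3.6 = 414.9 Hz.

414.9 Hz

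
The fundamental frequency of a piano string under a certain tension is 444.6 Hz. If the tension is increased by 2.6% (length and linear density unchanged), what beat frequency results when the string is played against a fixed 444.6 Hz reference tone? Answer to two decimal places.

5.74 Hz

For a string, f ∝ √T, so the new frequency is 444.6·√1.026 = 450.3427 Hz.
f_beat = |450.3427 − 444.6| = 5.74 Hz.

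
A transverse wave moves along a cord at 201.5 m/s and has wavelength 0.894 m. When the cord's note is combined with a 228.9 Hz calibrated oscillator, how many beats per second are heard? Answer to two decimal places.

Source frequency f = v/λ = 201.5/0.894 = 225.3915 Hz.
f_beat = |225.3915 − 228.9| = 3.51 Hz.

3.51 Hz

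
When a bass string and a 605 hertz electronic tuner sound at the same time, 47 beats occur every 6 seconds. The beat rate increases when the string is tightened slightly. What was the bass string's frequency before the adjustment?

612.8333 Hz

Beat frequency = 47/6 = 7.8333 Hz.
|f − 605| = 7.8333, so the bass string was at either 597.1667 Hz or 612.8333 Hz.
Increasing tension raises a string's frequency; the adjustment raises the bass string's frequency.
The beat rate rose, so the adjustment moved the bass string further from 605 Hz — it was already above the reference.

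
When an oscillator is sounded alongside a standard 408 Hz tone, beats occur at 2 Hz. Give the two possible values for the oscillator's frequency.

406 Hz or 410 Hz

|f − 408| = 2, so f = 408 ± 2.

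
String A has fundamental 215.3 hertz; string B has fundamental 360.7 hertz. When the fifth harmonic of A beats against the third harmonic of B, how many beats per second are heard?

Fifth harmonic of the first: 5·215.3 = 1076.5 Hz.
Third harmonic of the second: 3·360.7 = 1082.1 Hz.
f_beat = |1076.5 − 1082.1| = 5.6 Hz.

5.6 Hz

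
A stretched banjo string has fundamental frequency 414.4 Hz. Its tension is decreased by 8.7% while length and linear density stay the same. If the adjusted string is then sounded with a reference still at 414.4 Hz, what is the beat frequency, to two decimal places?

18.44 Hz

For a string, f ∝ √T, so the new frequency is 414.4·√0.913 = 395.9635 Hz.
f_beat = |395.9635 − 414.4| = 18.44 Hz.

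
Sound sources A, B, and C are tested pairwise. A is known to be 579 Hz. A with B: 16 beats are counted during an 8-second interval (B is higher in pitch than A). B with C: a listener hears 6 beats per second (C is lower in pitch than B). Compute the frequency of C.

575 Hz

A–B: Beat frequency = 16/8 = 2 Hz.
B is above A, so f_B = 579 + 2 = 581 Hz.
C is below B, so f_C = 581 − 6 = 575 Hz.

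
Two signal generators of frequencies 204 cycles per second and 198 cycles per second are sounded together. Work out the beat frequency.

6 Hz

The beat frequency equals the magnitude of the frequency difference.
|204 − 198| = 6 Hz.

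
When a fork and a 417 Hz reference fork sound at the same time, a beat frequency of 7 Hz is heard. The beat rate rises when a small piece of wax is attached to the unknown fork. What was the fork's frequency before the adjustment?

|f − 417| = 7, so the fork was at either 410 Hz or 424 Hz.
Loading a fork with wax lowers its frequency; the adjustment lowers the fork's frequency.
The beat rate rose, so the adjustment moved the fork further from 417 Hz — it was already below the reference.

410 Hz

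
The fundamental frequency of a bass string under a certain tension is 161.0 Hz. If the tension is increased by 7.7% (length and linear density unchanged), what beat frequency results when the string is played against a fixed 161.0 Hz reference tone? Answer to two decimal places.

For a string, f ∝ √T, so the new frequency is 161.0·√1.077 = 167.0836 Hz.
f_beat = |167.0836 − 161.0| = 6.08 Hz.

6.08 Hz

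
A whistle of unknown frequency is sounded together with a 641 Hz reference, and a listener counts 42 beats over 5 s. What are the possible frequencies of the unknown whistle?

632.6 Hz or 649.4 Hz

Beat frequency = 42/5 = 8.4 Hz.
|f − 641| = 8.4, so f = 641 ± 8.4.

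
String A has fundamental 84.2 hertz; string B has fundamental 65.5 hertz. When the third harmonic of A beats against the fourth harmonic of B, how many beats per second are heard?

9.4 Hz

Third harmonic of the first: 3·84.2 = 252.6 Hz.
Fourth harmonic of the second: 4·65.5 = 262.0 Hz.
f_beat = |252.6 − 262.0| = 9.4 Hz.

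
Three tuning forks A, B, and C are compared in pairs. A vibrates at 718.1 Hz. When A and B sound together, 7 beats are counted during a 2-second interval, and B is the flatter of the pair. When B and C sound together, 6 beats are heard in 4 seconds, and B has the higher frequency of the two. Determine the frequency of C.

713.1 Hz

A–B: Beat frequency = 7/2 = 3.5 Hz.
B is below A, so f_B = 718.1 − 3.5 = 714.6 Hz.
B–C: Beat frequency = 6/4 = 1.5 Hz.
C is below B, so f_C = 714.6 − 1.5 = 713.1 Hz.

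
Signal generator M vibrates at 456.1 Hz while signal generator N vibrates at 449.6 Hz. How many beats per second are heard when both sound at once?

f_beat = |f₁ − f₂|.
|456.1 − 449.6| = 6.5 Hz.

6.5 Hz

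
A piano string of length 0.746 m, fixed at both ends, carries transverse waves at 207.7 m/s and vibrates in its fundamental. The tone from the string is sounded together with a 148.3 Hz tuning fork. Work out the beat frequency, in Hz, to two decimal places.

9.09 Hz

For a string fixed at both ends, f_n = n·v/(2L) = 1·207.7/(2·0.746) = 139.2091 Hz.
f_beat = |139.2091 − 148.3| = 9.09 Hz.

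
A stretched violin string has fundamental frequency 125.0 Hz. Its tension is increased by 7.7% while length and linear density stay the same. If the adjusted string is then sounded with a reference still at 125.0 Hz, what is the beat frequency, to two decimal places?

4.72 Hz

For a string, f ∝ √T, so the new frequency is 125.0·√1.077 = 129.7233 Hz.
f_beat = |129.7233 − 125.0| = 4.72 Hz.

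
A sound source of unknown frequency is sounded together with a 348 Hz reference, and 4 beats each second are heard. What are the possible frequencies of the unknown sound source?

344 Hz or 352 Hz

|f − 348| = 4, so f = 348 ± 4.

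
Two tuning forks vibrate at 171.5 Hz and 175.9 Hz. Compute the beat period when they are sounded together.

f_beat = |171.5 − 175.9| = 4.4 Hz.
Beat period T = 1 / f_beat = 1 / 4.4 s.

0.227 s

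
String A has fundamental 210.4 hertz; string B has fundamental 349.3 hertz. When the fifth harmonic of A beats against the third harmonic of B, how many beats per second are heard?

4.1 Hz

Fifth harmonic of the first: 5·210.4 = 1052.0 Hz.
Third harmonic of the second: 3·349.3 = 1047.9 Hz.
f_beat = |1052.0 − 1047.9| = 4.1 Hz.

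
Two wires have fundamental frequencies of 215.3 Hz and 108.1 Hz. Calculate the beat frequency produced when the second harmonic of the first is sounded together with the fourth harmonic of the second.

1.8 Hz

Second harmonic of the first: 2·215.3 = 430.6 Hz.
Fourth harmonic of the second: 4·108.1 = 432.4 Hz.
f_beat = |430.6 − 432.4| = 1.8 Hz.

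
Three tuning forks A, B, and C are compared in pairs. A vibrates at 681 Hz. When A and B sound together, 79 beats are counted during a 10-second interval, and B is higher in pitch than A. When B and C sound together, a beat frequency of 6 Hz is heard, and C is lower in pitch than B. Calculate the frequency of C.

682.9 Hz

A–B: Beat frequency = 79/10 = 7.9 Hz.
B is above A, so f_B = 681 + 7.9 = 688.9 Hz.
C is below B, so f_C = 688.9 − 6 = 682.9 Hz.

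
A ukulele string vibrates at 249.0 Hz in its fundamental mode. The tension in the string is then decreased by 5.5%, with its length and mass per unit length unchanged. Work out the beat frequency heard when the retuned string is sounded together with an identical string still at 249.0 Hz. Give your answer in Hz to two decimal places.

For a string, f ∝ √T, so the new frequency is 249.0·√0.945 = 242.0557 Hz.
f_beat = |242.0557 − 249.0| = 6.94 Hz.

6.94 Hz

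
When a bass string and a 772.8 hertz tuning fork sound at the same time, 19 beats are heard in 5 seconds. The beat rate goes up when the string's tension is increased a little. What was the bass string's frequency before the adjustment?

Beat frequency = 19/5 = 3.8 Hz.
|f − 772.8| = 3.8, so the bass string was at either 769 Hz or 776.6 Hz.
Higher tension means higher frequency; the adjustment raises the bass string's frequency.
The beat rate rose, so the adjustment moved the bass string further from 772.8 Hz — it was already above the reference.

776.6 Hz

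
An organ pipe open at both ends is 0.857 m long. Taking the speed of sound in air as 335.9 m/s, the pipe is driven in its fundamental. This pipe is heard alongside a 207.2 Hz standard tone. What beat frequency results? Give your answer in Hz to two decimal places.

Open pipe: f_n = n·v/(2L) = 1·335.9/(2·0.857) = 195.9743 Hz.
f_beat = |195.9743 − 207.2| = 11.23 Hz.

11.23 Hz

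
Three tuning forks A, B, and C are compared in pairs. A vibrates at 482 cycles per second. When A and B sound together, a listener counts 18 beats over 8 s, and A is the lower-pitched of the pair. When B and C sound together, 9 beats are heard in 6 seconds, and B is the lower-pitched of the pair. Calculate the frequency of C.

A–B: Beat frequency = 18/8 = 2.25 Hz.
B is above A, so f_B = 482 + 2.25 = 484.25 Hz.
B–C: Beat frequency = 9/6 = 1.5 Hz.
C is above B, so f_C = 484.25 + 1.5 = 485.75 Hz.

485.75 Hz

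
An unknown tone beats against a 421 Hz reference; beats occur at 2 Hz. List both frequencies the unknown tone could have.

|f − 421| = 2, so f = 421 ± 2.

419 Hz or 423 Hz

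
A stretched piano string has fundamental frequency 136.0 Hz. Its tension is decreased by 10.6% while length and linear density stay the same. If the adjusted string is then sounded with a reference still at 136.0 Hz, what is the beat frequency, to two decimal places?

For a string, f ∝ √T, so the new frequency is 136.0·√0.894 = 128.5901 Hz.
f_beat = |128.5901 − 136.0| = 7.41 Hz.

7.41 Hz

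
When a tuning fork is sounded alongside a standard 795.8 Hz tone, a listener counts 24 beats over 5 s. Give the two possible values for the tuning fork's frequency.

Beat frequency = 24/5 = 4.8 Hz.
|f − 795.8| = 4.8, so f = 795.8 ± 4.8.

791 Hz or 800.6 Hz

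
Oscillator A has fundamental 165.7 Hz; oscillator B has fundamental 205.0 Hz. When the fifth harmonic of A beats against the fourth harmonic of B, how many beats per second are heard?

Fifth harmonic of the first: 5·165.7 = 828.5 Hz.
Fourth harmonic of the second: 4·205.0 = 820.0 Hz.
f_beat = |828.5 − 820.0| = 8.5 Hz.

8.5 Hz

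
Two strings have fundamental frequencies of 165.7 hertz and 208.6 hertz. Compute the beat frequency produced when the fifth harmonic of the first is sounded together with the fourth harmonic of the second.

Fifth harmonic of the first: 5·165.7 = 828.5 Hz.
Fourth harmonic of the second: 4·208.6 = 834.4 Hz.
f_beat = |828.5 − 834.4| = 5.9 Hz.

5.9 Hz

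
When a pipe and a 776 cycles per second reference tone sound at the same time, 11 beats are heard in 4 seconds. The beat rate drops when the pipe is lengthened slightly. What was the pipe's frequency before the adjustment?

778.75 Hz

Beat frequency = 11/4 = 2.75 Hz.
|f − 776| = 2.75, so the pipe was at either 773.25 Hz or 778.75 Hz.
A longer pipe has a lower fundamental; the adjustment lowers the pipe's frequency.
The beat rate fell, so the adjustment moved the pipe toward 776 Hz — it must have started above the reference.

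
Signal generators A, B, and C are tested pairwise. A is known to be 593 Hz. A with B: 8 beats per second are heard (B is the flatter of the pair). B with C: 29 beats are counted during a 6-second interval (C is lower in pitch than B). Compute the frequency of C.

580.1667 Hz

B is below A, so f_B = 593 − 8 = 585 Hz.
B–C: Beat frequency = 29/6 = 4.8333 Hz.
C is below B, so f_C = 585 − 4.8333 = 580.1667 Hz.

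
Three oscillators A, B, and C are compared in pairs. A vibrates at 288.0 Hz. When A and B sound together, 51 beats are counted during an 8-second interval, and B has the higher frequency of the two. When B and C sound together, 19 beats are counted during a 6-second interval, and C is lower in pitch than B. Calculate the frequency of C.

291.2083 Hz

A–B: Beat frequency = 51/8 = 6.375 Hz.
B is above A, so f_B = 288.0 + 6.375 = 294.375 Hz.
B–C: Beat frequency = 19/6 = 3.1667 Hz.
C is below B, so f_C = 294.375 − 3.1667 = 291.2083 Hz.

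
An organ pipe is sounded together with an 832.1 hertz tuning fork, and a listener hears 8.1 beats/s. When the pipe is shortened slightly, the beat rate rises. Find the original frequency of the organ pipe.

|f − 832.1| = 8.1, so the organ pipe was at either 824 Hz or 840.2 Hz.
A shorter pipe has a higher fundamental; the adjustment raises the organ pipe's frequency.
The beat rate rose, so the adjustment moved the organ pipe further from 832.1 Hz — it was already above the reference.

840.2 Hz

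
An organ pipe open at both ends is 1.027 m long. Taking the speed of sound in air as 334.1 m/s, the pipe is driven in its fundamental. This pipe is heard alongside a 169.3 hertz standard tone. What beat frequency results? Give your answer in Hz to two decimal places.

6.64 Hz

Open pipe: f_n = n·v/(2L) = 1·334.1/(2·1.027) = 162.6582 Hz.
f_beat = |162.6582 − 169.3| = 6.64 Hz.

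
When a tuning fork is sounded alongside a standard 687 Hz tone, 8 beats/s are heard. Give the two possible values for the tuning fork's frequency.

679 Hz or 695 Hz

|f − 687| = 8, so f = 687 ± 8.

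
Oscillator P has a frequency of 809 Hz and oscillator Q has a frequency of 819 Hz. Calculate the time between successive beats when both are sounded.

0.100 s

f_beat = |809 − 819| = 10 Hz.
Beat period T = 1 / f_beat = 1 / 10 s.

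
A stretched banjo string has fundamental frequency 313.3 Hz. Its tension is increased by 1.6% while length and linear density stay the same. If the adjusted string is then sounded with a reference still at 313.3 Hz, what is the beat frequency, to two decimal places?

2.50 Hz

For a string, f ∝ √T, so the new frequency is 313.3·√1.016 = 315.7965 Hz.
f_beat = |315.7965 − 313.3| = 2.50 Hz.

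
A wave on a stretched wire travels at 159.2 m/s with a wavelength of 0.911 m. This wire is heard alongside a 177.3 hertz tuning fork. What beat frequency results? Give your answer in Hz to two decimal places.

2.55 Hz

Source frequency f = v/λ = 159.2/0.911 = 174.7530 Hz.
f_beat = |174.7530 − 177.3| = 2.55 Hz.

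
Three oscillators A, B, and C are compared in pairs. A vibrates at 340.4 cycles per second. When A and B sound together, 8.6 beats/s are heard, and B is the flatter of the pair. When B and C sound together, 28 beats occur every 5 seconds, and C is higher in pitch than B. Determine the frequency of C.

337.4 Hz

B is below A, so f_B = 340.4 − 8.6 = 331.8 Hz.
B–C: Beat frequency = 28/5 = 5.6 Hz.
C is above B, so f_C = 331.8 + 5.6 = 337.4 Hz.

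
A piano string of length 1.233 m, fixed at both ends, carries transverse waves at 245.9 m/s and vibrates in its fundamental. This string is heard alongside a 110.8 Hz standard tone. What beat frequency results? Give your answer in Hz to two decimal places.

For a string fixed at both ends, f_n = n·v/(2L) = 1·245.9/(2·1.233) = 99.7161 Hz.
f_beat = |99.7161 − 110.8| = 11.08 Hz.

11.08 Hz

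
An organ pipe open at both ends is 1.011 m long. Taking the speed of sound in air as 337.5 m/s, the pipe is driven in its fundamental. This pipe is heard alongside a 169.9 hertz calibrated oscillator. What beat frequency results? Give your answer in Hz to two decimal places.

2.99 Hz

Open pipe: f_n = n·v/(2L) = 1·337.5/(2·1.011) = 166.9139 Hz.
f_beat = |166.9139 − 169.9| = 2.99 Hz.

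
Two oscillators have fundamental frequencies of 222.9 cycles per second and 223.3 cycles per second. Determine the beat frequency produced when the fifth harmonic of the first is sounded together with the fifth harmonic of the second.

2.0 Hz

Fifth harmonic of the first: 5·222.9 = 1114.5 Hz.
Fifth harmonic of the second: 5·223.3 = 1116.5 Hz.
f_beat = |1114.5 − 1116.5| = 2.0 Hz.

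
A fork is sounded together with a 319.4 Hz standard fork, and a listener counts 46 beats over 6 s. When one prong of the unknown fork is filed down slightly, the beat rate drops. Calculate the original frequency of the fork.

Beat frequency = 46/6 = 7.6667 Hz.
|f − 319.4| = 7.6667, so the fork was at either 311.7333 Hz or 327.0667 Hz.
Filing a prong removes mass and raises the fork's frequency; the adjustment raises the fork's frequency.
The beat rate fell, so the adjustment moved the fork toward 319.4 Hz — it must have started below the reference.

311.7333 Hz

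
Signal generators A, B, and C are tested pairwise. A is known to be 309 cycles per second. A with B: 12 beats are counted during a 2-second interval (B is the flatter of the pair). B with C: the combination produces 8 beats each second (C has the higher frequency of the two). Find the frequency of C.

311 Hz

A–B: Beat frequency = 12/2 = 6 Hz.
B is below A, so f_B = 309 − 6 = 303 Hz.
C is above B, so f_C = 303 + 8 = 311 Hz.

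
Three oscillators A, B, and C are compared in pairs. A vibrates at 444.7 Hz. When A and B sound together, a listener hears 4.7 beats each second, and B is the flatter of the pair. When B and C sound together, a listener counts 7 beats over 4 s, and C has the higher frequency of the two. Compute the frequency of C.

B is below A, so f_B = 444.7 − 4.7 = 440 Hz.
B–C: Beat frequency = 7/4 = 1.75 Hz.
C is above B, so f_C = 440 + 1.75 = 441.75 Hz.

441.75 Hz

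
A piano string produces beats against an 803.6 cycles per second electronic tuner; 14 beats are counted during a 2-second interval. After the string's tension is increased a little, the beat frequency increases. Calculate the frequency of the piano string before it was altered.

Beat frequency = 14/2 = 7 Hz.
|f − 803.6| = 7, so the piano string was at either 796.6 Hz or 810.6 Hz.
Higher tension means higher frequency; the adjustment raises the piano string's frequency.
The beat rate rose, so the adjustment moved the piano string further from 803.6 Hz — it was already above the reference.

810.6 Hz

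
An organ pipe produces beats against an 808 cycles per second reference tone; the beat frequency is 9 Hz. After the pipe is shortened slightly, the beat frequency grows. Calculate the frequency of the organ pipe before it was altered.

817 Hz

|f − 808| = 9, so the organ pipe was at either 799 Hz or 817 Hz.
A shorter pipe has a higher fundamental; the adjustment raises the organ pipe's frequency.
The beat rate rose, so the adjustment moved the organ pipe further from 808 Hz — it was already above the reference.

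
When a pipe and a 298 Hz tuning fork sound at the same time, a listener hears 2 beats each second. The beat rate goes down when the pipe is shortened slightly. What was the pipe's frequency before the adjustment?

|f − 298| = 2, so the pipe was at either 296 Hz or 300 Hz.
A shorter pipe has a higher fundamental; the adjustment raises the pipe's frequency.
The beat rate fell, so the adjustment moved the pipe toward 298 Hz — it must have started below the reference.

296 Hz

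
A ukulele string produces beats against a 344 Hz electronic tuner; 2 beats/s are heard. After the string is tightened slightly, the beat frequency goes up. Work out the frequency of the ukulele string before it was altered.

346 Hz

|f − 344| = 2, so the ukulele string was at either 342 Hz or 346 Hz.
Increasing tension raises a string's frequency; the adjustment raises the ukulele string's frequency.
The beat rate rose, so the adjustment moved the ukulele string further from 344 Hz — it was already above the reference.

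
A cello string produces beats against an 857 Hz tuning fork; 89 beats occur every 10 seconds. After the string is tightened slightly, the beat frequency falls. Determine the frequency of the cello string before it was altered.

Beat frequency = 89/10 = 8.9 Hz.
|f − 857| = 8.9, so the cello string was at either 848.1 Hz or 865.9 Hz.
Increasing tension raises a string's frequency; the adjustment raises the cello string's frequency.
The beat rate fell, so the adjustment moved the cello string toward 857 Hz — it must have started below the reference.

848.1 Hz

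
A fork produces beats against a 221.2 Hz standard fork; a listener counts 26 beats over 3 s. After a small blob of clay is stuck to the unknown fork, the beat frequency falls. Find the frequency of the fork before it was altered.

Beat frequency = 26/3 = 8.6667 Hz.
|f − 221.2| = 8.6667, so the fork was at either 212.5333 Hz or 229.8667 Hz.
Adding mass to a fork lowers its frequency; the adjustment lowers the fork's frequency.
The beat rate fell, so the adjustment moved the fork toward 221.2 Hz — it must have started above the reference.

229.8667 Hz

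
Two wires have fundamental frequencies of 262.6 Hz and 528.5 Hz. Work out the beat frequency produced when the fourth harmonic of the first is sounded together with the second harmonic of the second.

6.6 Hz

Fourth harmonic of the first: 4·262.6 = 1050.4 Hz.
Second harmonic of the second: 2·528.5 = 1057.0 Hz.
f_beat = |1050.4 − 1057.0| = 6.6 Hz.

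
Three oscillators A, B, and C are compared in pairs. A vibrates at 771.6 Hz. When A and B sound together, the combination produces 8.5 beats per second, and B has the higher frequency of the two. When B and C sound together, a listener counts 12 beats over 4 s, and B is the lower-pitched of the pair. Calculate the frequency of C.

783.1 Hz

B is above A, so f_B = 771.6 + 8.5 = 780.1 Hz.
B–C: Beat frequency = 12/4 = 3 Hz.
C is above B, so f_C = 780.1 + 3 = 783.1 Hz.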